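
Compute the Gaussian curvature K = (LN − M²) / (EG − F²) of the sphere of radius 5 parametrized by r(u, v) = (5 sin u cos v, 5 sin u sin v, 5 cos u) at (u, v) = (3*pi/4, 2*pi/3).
K = 1/25

Coefficients of the first fundamental form: E = 25, F = 0, G = 25*sin(u)^2.
Coefficients of the second fundamental form: L = -5*sin(u)/Abs(sin(u)), M = 0, N = -5*sin(u)^3/Abs(sin(u)).
Assemble K = (LN − M²)/(EG − F²) = 1/25. At (u, v) = (3*pi/4, 2*pi/3): K = 1/25.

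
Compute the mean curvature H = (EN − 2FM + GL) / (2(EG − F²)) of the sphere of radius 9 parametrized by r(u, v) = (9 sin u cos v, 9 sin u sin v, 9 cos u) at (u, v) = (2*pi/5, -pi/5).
H = -1/9

With E = 81, F = 0, G = 81*sin(u)^2, L = -9*sin(u)/Abs(sin(u)), M = 0, N = -9*sin(u)^3/Abs(sin(u)), assemble
  H = (EN − 2FM + GL) / (2(EG − F²)) = -sin(u)/(9*Abs(sin(u))).
At (u, v) = (2*pi/5, -pi/5): H = -1/9.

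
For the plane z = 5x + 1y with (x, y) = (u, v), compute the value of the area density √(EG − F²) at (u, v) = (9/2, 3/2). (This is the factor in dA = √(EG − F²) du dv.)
√(EG − F²)|_{(9/2, 3/2)} = 3*sqrt(3)

E = 26, F = 5, G = 2, so EG − F² = 27. Taking the positive square root: √(EG − F²) = 3*sqrt(3). At (u, v) = (9/2, 3/2): 3*sqrt(3).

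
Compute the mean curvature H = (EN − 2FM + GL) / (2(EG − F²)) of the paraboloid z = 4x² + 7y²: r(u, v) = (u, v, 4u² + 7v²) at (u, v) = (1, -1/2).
H = 655*sqrt(114)/12996

With E = 64*u^2 + 1, F = 112*u*v, G = 196*v^2 + 1, L = 8/sqrt(64*u^2 + 196*v^2 + 1), M = 0, N = 14/sqrt(64*u^2 + 196*v^2 + 1), assemble
  H = (EN − 2FM + GL) / (2(EG − F²)) = (448*u^2 + 784*v^2 + 11)/(64*u^2 + 196*v^2 + 1)^(3/2).
At (u, v) = (1, -1/2): H = 655*sqrt(114)/12996.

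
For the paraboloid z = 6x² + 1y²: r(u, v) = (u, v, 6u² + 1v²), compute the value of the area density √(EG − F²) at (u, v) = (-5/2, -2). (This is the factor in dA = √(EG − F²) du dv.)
√(EG − F²)|_{(-5/2, -2)} = sqrt(917)

E = 144*u^2 + 1, F = 24*u*v, G = 4*v^2 + 1, so EG − F² = 144*u^2 + 4*v^2 + 1. Taking the positive square root: √(EG − F²) = sqrt(144*u^2 + 4*v^2 + 1). At (u, v) = (-5/2, -2): sqrt(917).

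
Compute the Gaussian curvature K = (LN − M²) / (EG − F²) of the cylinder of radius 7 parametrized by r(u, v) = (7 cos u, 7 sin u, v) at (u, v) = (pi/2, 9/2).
K = 0

Coefficients of the first fundamental form: E = 49, F = 0, G = 1.
Coefficients of the second fundamental form: L = -7, M = 0, N = 0.
Assemble K = (LN − M²)/(EG − F²) = 0. At (u, v) = (pi/2, 9/2): K = 0.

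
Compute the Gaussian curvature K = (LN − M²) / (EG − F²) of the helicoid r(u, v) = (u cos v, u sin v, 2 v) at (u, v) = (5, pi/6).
K = -4/841

Coefficients of the first fundamental form: E = 1, F = 0, G = u^2 + 4.
Coefficients of the second fundamental form: L = 0, M = -2/sqrt(u^2 + 4), N = 0.
Assemble K = (LN − M²)/(EG − F²) = -4/(u^2 + 4)^2. At (u, v) = (5, pi/6): K = -4/841.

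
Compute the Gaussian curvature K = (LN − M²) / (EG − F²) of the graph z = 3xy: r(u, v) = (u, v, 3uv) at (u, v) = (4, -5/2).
K = -144/648025

Coefficients of the first fundamental form: E = 9*v^2 + 1, F = 9*u*v, G = 9*u^2 + 1.
Coefficients of the second fundamental form: L = 0, M = 3/sqrt(9*u^2 + 9*v^2 + 1), N = 0.
Assemble K = (LN − M²)/(EG − F²) = -9/(81*u^4 + 162*u^2*v^2 + 18*u^2 + 81*v^4 + 18*v^2 + 1). At (u, v) = (4, -5/2): K = -144/648025.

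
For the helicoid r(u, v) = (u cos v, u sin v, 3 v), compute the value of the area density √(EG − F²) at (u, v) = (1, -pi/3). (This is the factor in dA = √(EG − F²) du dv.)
√(EG − F²)|_{(1, -pi/3)} = sqrt(10)

E = 1, F = 0, G = u^2 + 9, so EG − F² = u^2 + 9. Taking the positive square root: √(EG − F²) = sqrt(u^2 + 9). At (u, v) = (1, -pi/3): sqrt(10).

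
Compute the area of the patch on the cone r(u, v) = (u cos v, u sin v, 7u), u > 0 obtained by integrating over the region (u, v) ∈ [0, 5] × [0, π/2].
Area = 125*sqrt(2)*pi/4

Area = ∫∫ √(EG − F²) du dv with √(EG − F²) = 5*sqrt(2)*Abs(u). Integrating over [0, 5] × [0, π/2] gives 125*sqrt(2)*pi/4.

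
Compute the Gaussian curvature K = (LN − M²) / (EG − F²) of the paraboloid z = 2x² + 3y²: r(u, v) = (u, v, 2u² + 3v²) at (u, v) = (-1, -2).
K = 24/25921

Coefficients of the first fundamental form: E = 16*u^2 + 1, F = 24*u*v, G = 36*v^2 + 1.
Coefficients of the second fundamental form: L = 4/sqrt(16*u^2 + 36*v^2 + 1), M = 0, N = 6/sqrt(16*u^2 + 36*v^2 + 1).
Assemble K = (LN − M²)/(EG − F²) = 24/(256*u^4 + 1152*u^2*v^2 + 32*u^2 + 1296*v^4 + 72*v^2 + 1). At (u, v) = (-1, -2): K = 24/25921.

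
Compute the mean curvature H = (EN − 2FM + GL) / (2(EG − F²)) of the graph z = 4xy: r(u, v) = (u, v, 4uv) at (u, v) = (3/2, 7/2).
H = -336*sqrt(233)/54289

With E = 16*v^2 + 1, F = 16*u*v, G = 16*u^2 + 1, L = 0, M = 4/sqrt(16*u^2 + 16*v^2 + 1), N = 0, assemble
  H = (EN − 2FM + GL) / (2(EG − F²)) = -64*u*v/(16*u^2 + 16*v^2 + 1)^(3/2).
At (u, v) = (3/2, 7/2): H = -336*sqrt(233)/54289.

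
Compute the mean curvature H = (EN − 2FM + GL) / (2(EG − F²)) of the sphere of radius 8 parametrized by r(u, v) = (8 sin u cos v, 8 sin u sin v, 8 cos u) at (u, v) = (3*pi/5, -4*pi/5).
H = -1/8

With E = 64, F = 0, G = 64*sin(u)^2, L = -8*sin(u)/Abs(sin(u)), M = 0, N = -8*sin(u)^3/Abs(sin(u)), assemble
  H = (EN − 2FM + GL) / (2(EG − F²)) = -sin(u)/(8*Abs(sin(u))).
At (u, v) = (3*pi/5, -4*pi/5): H = -1/8.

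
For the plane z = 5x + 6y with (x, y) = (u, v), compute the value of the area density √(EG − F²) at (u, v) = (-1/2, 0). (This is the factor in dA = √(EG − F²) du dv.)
√(EG − F²)|_{(-1/2, 0)} = sqrt(62)

E = 26, F = 30, G = 37, so EG − F² = 62. Taking the positive square root: √(EG − F²) = sqrt(62). At (u, v) = (-1/2, 0): sqrt(62).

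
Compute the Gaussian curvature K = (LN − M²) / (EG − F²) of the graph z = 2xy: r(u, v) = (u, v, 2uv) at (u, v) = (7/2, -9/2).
K = -4/17161

Coefficients of the first fundamental form: E = 4*v^2 + 1, F = 4*u*v, G = 4*u^2 + 1.
Coefficients of the second fundamental form: L = 0, M = 2/sqrt(4*u^2 + 4*v^2 + 1), N = 0.
Assemble K = (LN − M²)/(EG − F²) = -4/(16*u^4 + 32*u^2*v^2 + 8*u^2 + 16*v^4 + 8*v^2 + 1). At (u, v) = (7/2, -9/2): K = -4/17161.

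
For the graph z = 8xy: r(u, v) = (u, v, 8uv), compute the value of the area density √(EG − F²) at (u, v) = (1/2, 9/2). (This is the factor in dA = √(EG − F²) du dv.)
√(EG − F²)|_{(1/2, 9/2)} = sqrt(1313)

E = 64*v^2 + 1, F = 64*u*v, G = 64*u^2 + 1, so EG − F² = 64*u^2 + 64*v^2 + 1. Taking the positive square root: √(EG − F²) = sqrt(64*u^2 + 64*v^2 + 1). At (u, v) = (1/2, 9/2): sqrt(1313).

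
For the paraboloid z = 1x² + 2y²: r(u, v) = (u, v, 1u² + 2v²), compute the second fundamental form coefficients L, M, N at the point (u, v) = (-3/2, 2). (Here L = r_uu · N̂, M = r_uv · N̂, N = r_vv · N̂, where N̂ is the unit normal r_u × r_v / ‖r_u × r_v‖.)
L = sqrt(74)/37;  M = 0;  N = 2*sqrt(74)/37

Compute the unit normal N̂(u, v) = (-2*u/sqrt(4*u^2 + 16*v^2 + 1), -4*v/sqrt(4*u^2 + 16*v^2 + 1), 1/sqrt(4*u^2 + 16*v^2 + 1)), and the second partials r_uu, r_uv, r_vv. Take dot products:
  L(u, v) = r_uu · N̂ = 2/sqrt(4*u^2 + 16*v^2 + 1),
  M(u, v) = r_uv · N̂ = 0,
  N(u, v) = r_vv · N̂ = 4/sqrt(4*u^2 + 16*v^2 + 1).
Evaluating at (u, v) = (-3/2, 2):
  L = sqrt(74)/37, M = 0, N = 2*sqrt(74)/37.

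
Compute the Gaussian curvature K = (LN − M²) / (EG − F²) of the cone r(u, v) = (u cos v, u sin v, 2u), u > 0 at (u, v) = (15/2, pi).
K = 0

Coefficients of the first fundamental form: E = 5, F = 0, G = u^2.
Coefficients of the second fundamental form: L = 0, M = 0, N = 2*sqrt(5)*u^2/(5*Abs(u)).
Assemble K = (LN − M²)/(EG − F²) = 0. At (u, v) = (15/2, pi): K = 0.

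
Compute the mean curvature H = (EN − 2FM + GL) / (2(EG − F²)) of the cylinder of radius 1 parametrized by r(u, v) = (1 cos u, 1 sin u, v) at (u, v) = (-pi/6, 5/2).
H = -1/2

With E = 1, F = 0, G = 1, L = -1, M = 0, N = 0, assemble
  H = (EN − 2FM + GL) / (2(EG − F²)) = -1/2.
At (u, v) = (-pi/6, 5/2): H = -1/2.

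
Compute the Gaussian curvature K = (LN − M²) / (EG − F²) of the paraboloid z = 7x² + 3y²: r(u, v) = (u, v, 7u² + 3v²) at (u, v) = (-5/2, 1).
K = 21/398161

Coefficients of the first fundamental form: E = 196*u^2 + 1, F = 84*u*v, G = 36*v^2 + 1.
Coefficients of the second fundamental form: L = 14/sqrt(196*u^2 + 36*v^2 + 1), M = 0, N = 6/sqrt(196*u^2 + 36*v^2 + 1).
Assemble K = (LN − M²)/(EG − F²) = 84/(38416*u^4 + 14112*u^2*v^2 + 392*u^2 + 1296*v^4 + 72*v^2 + 1). At (u, v) = (-5/2, 1): K = 21/398161.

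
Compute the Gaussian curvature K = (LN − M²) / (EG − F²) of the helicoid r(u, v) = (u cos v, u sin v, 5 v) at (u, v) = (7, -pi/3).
K = -25/5476

Coefficients of the first fundamental form: E = 1, F = 0, G = u^2 + 25.
Coefficients of the second fundamental form: L = 0, M = -5/sqrt(u^2 + 25), N = 0.
Assemble K = (LN − M²)/(EG − F²) = -25/(u^2 + 25)^2. At (u, v) = (7, -pi/3): K = -25/5476.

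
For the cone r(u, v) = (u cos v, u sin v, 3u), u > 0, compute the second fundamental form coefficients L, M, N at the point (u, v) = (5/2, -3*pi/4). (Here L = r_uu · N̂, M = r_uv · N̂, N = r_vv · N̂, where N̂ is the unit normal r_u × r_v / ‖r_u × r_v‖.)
L = 0;  M = 0;  N = 3*sqrt(10)/4

Compute the unit normal N̂(u, v) = (-3*sqrt(10)*u*cos(v)/(10*Abs(u)), -3*sqrt(10)*u*sin(v)/(10*Abs(u)), sqrt(10)*u/(10*Abs(u))), and the second partials r_uu, r_uv, r_vv. Take dot products:
  L(u, v) = r_uu · N̂ = 0,
  M(u, v) = r_uv · N̂ = 0,
  N(u, v) = r_vv · N̂ = 3*sqrt(10)*u^2/(10*Abs(u)).
Evaluating at (u, v) = (5/2, -3*pi/4):
  L = 0, M = 0, N = 3*sqrt(10)/4.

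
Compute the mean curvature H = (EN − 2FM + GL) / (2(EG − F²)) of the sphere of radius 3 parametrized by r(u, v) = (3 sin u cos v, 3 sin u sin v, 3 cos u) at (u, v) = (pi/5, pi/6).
H = -1/3

With E = 9, F = 0, G = 9*sin(u)^2, L = -3*sin(u)/Abs(sin(u)), M = 0, N = -3*sin(u)^3/Abs(sin(u)), assemble
  H = (EN − 2FM + GL) / (2(EG − F²)) = -sin(u)/(3*Abs(sin(u))).
At (u, v) = (pi/5, pi/6): H = -1/3.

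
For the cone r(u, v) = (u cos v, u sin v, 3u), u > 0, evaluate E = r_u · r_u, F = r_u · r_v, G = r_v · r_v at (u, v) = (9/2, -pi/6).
E = 10;  F = 0;  G = 81/4

Partials: r_u = (cos(v), sin(v), 3), r_v = (-u*sin(v), u*cos(v), 0). As functions of (u, v):
  E = r_u · r_u = 10,
  F = r_u · r_v = 0,
  G = r_v · r_v = u^2.
Evaluating at (u, v) = (9/2, -pi/6): E = 10, F = 0, G = 81/4.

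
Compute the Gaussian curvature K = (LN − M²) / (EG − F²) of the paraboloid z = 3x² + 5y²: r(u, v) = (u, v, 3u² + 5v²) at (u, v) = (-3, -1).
K = 12/36125

Coefficients of the first fundamental form: E = 36*u^2 + 1, F = 60*u*v, G = 100*v^2 + 1.
Coefficients of the second fundamental form: L = 6/sqrt(36*u^2 + 100*v^2 + 1), M = 0, N = 10/sqrt(36*u^2 + 100*v^2 + 1).
Assemble K = (LN − M²)/(EG − F²) = 60/(1296*u^4 + 7200*u^2*v^2 + 72*u^2 + 10000*v^4 + 200*v^2 + 1). At (u, v) = (-3, -1): K = 12/36125.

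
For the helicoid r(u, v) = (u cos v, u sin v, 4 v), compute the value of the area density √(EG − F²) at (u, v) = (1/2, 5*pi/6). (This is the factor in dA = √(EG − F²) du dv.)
√(EG − F²)|_{(1/2, 5*pi/6)} = sqrt(65)/2

E = 1, F = 0, G = u^2 + 16, so EG − F² = u^2 + 16. Taking the positive square root: √(EG − F²) = sqrt(u^2 + 16). At (u, v) = (1/2, 5*pi/6): sqrt(65)/2.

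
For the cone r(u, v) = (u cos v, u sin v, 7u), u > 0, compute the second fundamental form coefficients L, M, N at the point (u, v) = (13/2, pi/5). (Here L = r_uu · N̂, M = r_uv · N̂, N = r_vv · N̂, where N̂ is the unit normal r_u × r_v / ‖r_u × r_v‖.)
L = 0;  M = 0;  N = 91*sqrt(2)/20

Compute the unit normal N̂(u, v) = (-7*sqrt(2)*u*cos(v)/(10*Abs(u)), -7*sqrt(2)*u*sin(v)/(10*Abs(u)), sqrt(2)*u/(10*Abs(u))), and the second partials r_uu, r_uv, r_vv. Take dot products:
  L(u, v) = r_uu · N̂ = 0,
  M(u, v) = r_uv · N̂ = 0,
  N(u, v) = r_vv · N̂ = 7*sqrt(2)*u^2/(10*Abs(u)).
Evaluating at (u, v) = (13/2, pi/5):
  L = 0, M = 0, N = 91*sqrt(2)/20.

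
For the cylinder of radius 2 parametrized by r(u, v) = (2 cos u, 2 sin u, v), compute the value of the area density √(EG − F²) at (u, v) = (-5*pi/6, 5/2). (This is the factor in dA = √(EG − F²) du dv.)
√(EG − F²)|_{(-5*pi/6, 5/2)} = 2

E = 4, F = 0, G = 1, so EG − F² = 4. Taking the positive square root: √(EG − F²) = 2. At (u, v) = (-5*pi/6, 5/2): 2.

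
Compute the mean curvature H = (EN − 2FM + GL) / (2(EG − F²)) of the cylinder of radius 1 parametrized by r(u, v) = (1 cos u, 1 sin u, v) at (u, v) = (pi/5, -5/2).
H = -1/2

With E = 1, F = 0, G = 1, L = -1, M = 0, N = 0, assemble
  H = (EN − 2FM + GL) / (2(EG − F²)) = -1/2.
At (u, v) = (pi/5, -5/2): H = -1/2.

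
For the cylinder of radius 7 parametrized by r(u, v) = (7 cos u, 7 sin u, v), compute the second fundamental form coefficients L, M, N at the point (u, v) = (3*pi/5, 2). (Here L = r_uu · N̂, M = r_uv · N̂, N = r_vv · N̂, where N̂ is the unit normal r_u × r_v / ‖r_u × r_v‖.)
L = -7;  M = 0;  N = 0

Compute the unit normal N̂(u, v) = (cos(u), sin(u), 0), and the second partials r_uu, r_uv, r_vv. Take dot products:
  L(u, v) = r_uu · N̂ = -7,
  M(u, v) = r_uv · N̂ = 0,
  N(u, v) = r_vv · N̂ = 0.
Evaluating at (u, v) = (3*pi/5, 2):
  L = -7, M = 0, N = 0.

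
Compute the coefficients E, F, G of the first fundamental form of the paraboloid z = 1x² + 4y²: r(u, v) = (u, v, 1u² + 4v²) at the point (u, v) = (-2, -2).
E = 17;  F = 64;  G = 257

Partials: r_u = (1, 0, 2*u), r_v = (0, 1, 8*v). As functions of (u, v):
  E = r_u · r_u = 4*u^2 + 1,
  F = r_u · r_v = 16*u*v,
  G = r_v · r_v = 64*v^2 + 1.
Evaluating at (u, v) = (-2, -2): E = 17, F = 64, G = 257.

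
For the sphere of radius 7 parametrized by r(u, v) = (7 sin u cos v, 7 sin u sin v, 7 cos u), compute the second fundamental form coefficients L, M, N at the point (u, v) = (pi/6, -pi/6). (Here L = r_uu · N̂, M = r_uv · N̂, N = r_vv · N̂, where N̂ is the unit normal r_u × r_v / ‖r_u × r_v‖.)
L = -7;  M = 0;  N = -7/4

Compute the unit normal N̂(u, v) = (sin(u)^2*cos(v)/Abs(sin(u)), sin(u)^2*sin(v)/Abs(sin(u)), sin(2*u)/(2*Abs(sin(u)))), and the second partials r_uu, r_uv, r_vv. Take dot products:
  L(u, v) = r_uu · N̂ = -7*sin(u)/Abs(sin(u)),
  M(u, v) = r_uv · N̂ = 0,
  N(u, v) = r_vv · N̂ = -7*sin(u)^3/Abs(sin(u)).
Evaluating at (u, v) = (pi/6, -pi/6):
  L = -7, M = 0, N = -7/4.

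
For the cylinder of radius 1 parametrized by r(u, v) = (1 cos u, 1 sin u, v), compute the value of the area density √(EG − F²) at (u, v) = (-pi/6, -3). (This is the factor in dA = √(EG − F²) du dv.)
√(EG − F²)|_{(-pi/6, -3)} = 1

E = 1, F = 0, G = 1, so EG − F² = 1. Taking the positive square root: √(EG − F²) = 1. At (u, v) = (-pi/6, -3): 1.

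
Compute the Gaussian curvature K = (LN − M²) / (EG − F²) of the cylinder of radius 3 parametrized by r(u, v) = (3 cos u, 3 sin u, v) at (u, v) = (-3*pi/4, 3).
K = 0

Coefficients of the first fundamental form: E = 9, F = 0, G = 1.
Coefficients of the second fundamental form: L = -3, M = 0, N = 0.
Assemble K = (LN − M²)/(EG − F²) = 0. At (u, v) = (-3*pi/4, 3): K = 0.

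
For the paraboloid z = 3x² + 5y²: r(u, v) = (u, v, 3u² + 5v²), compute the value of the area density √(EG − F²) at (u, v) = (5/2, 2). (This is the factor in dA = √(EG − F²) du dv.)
√(EG − F²)|_{(5/2, 2)} = sqrt(626)

E = 36*u^2 + 1, F = 60*u*v, G = 100*v^2 + 1, so EG − F² = 36*u^2 + 100*v^2 + 1. Taking the positive square root: √(EG − F²) = sqrt(36*u^2 + 100*v^2 + 1). At (u, v) = (5/2, 2): sqrt(626).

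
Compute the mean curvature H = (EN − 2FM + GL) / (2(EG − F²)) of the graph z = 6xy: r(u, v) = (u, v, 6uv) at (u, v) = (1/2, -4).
H = 108*sqrt(586)/85849

With E = 36*v^2 + 1, F = 36*u*v, G = 36*u^2 + 1, L = 0, M = 6/sqrt(36*u^2 + 36*v^2 + 1), N = 0, assemble
  H = (EN − 2FM + GL) / (2(EG − F²)) = -216*u*v/(36*u^2 + 36*v^2 + 1)^(3/2).
At (u, v) = (1/2, -4): H = 108*sqrt(586)/85849.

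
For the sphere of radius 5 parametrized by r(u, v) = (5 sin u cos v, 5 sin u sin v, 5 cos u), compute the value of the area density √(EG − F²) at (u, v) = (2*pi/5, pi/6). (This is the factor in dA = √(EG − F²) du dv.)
√(EG − F²)|_{(2*pi/5, pi/6)} = 25*sqrt(2*sqrt(5) + 10)/4

E = 25, F = 0, G = 25*sin(u)^2, so EG − F² = 625*sin(u)^2. Taking the positive square root: √(EG − F²) = 25*Abs(sin(u)). At (u, v) = (2*pi/5, pi/6): 25*sqrt(2*sqrt(5) + 10)/4.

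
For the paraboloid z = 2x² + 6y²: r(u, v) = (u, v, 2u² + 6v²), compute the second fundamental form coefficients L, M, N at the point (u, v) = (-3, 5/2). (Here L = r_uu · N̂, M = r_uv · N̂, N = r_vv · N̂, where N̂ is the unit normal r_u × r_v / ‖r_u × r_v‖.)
L = 4*sqrt(1045)/1045;  M = 0;  N = 12*sqrt(1045)/1045

Compute the unit normal N̂(u, v) = (-4*u/sqrt(16*u^2 + 144*v^2 + 1), -12*v/sqrt(16*u^2 + 144*v^2 + 1), 1/sqrt(16*u^2 + 144*v^2 + 1)), and the second partials r_uu, r_uv, r_vv. Take dot products:
  L(u, v) = r_uu · N̂ = 4/sqrt(16*u^2 + 144*v^2 + 1),
  M(u, v) = r_uv · N̂ = 0,
  N(u, v) = r_vv · N̂ = 12/sqrt(16*u^2 + 144*v^2 + 1).
Evaluating at (u, v) = (-3, 5/2):
  L = 4*sqrt(1045)/1045, M = 0, N = 12*sqrt(1045)/1045.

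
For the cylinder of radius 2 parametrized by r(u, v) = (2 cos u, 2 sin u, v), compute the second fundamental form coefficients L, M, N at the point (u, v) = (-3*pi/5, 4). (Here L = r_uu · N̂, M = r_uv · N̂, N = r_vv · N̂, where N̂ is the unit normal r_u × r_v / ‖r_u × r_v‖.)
L = -2;  M = 0;  N = 0

Compute the unit normal N̂(u, v) = (cos(u), sin(u), 0), and the second partials r_uu, r_uv, r_vv. Take dot products:
  L(u, v) = r_uu · N̂ = -2,
  M(u, v) = r_uv · N̂ = 0,
  N(u, v) = r_vv · N̂ = 0.
Evaluating at (u, v) = (-3*pi/5, 4):
  L = -2, M = 0, N = 0.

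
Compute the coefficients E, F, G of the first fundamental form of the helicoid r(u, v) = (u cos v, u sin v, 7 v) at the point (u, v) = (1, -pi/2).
E = 1;  F = 0;  G = 50

Partials: r_u = (cos(v), sin(v), 0), r_v = (-u*sin(v), u*cos(v), 7). As functions of (u, v):
  E = r_u · r_u = 1,
  F = r_u · r_v = 0,
  G = r_v · r_v = u^2 + 49.
Evaluating at (u, v) = (1, -pi/2): E = 1, F = 0, G = 50.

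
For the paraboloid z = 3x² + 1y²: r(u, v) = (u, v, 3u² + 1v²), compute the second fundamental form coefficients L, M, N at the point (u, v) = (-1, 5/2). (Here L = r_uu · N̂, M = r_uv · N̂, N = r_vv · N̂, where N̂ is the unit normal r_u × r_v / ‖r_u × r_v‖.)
L = 3*sqrt(62)/31;  M = 0;  N = sqrt(62)/31

Compute the unit normal N̂(u, v) = (-6*u/sqrt(36*u^2 + 4*v^2 + 1), -2*v/sqrt(36*u^2 + 4*v^2 + 1), 1/sqrt(36*u^2 + 4*v^2 + 1)), and the second partials r_uu, r_uv, r_vv. Take dot products:
  L(u, v) = r_uu · N̂ = 6/sqrt(36*u^2 + 4*v^2 + 1),
  M(u, v) = r_uv · N̂ = 0,
  N(u, v) = r_vv · N̂ = 2/sqrt(36*u^2 + 4*v^2 + 1).
Evaluating at (u, v) = (-1, 5/2):
  L = 3*sqrt(62)/31, M = 0, N = sqrt(62)/31.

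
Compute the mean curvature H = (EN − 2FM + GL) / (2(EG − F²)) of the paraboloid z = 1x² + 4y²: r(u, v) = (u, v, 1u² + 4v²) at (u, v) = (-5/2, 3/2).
H = 249*sqrt(170)/28900

With E = 4*u^2 + 1, F = 16*u*v, G = 64*v^2 + 1, L = 2/sqrt(4*u^2 + 64*v^2 + 1), M = 0, N = 8/sqrt(4*u^2 + 64*v^2 + 1), assemble
  H = (EN − 2FM + GL) / (2(EG − F²)) = (16*u^2 + 64*v^2 + 5)/(4*u^2 + 64*v^2 + 1)^(3/2).
At (u, v) = (-5/2, 3/2): H = 249*sqrt(170)/28900.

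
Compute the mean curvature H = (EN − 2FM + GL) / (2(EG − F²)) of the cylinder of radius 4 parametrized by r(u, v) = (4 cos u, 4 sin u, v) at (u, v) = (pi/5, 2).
H = -1/8

With E = 16, F = 0, G = 1, L = -4, M = 0, N = 0, assemble
  H = (EN − 2FM + GL) / (2(EG − F²)) = -1/8.
At (u, v) = (pi/5, 2): H = -1/8.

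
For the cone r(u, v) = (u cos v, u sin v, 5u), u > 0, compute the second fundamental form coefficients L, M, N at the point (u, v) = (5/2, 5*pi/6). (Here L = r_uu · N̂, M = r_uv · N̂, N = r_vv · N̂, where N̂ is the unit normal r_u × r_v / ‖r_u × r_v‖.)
L = 0;  M = 0;  N = 25*sqrt(26)/52

Compute the unit normal N̂(u, v) = (-5*sqrt(26)*u*cos(v)/(26*Abs(u)), -5*sqrt(26)*u*sin(v)/(26*Abs(u)), sqrt(26)*u/(26*Abs(u))), and the second partials r_uu, r_uv, r_vv. Take dot products:
  L(u, v) = r_uu · N̂ = 0,
  M(u, v) = r_uv · N̂ = 0,
  N(u, v) = r_vv · N̂ = 5*sqrt(26)*u^2/(26*Abs(u)).
Evaluating at (u, v) = (5/2, 5*pi/6):
  L = 0, M = 0, N = 25*sqrt(26)/52.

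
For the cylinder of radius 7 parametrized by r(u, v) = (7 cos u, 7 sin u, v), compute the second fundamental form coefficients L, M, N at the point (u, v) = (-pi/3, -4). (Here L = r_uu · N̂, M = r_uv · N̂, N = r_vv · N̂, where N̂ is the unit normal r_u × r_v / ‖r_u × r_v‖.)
L = -7;  M = 0;  N = 0

Compute the unit normal N̂(u, v) = (cos(u), sin(u), 0), and the second partials r_uu, r_uv, r_vv. Take dot products:
  L(u, v) = r_uu · N̂ = -7,
  M(u, v) = r_uv · N̂ = 0,
  N(u, v) = r_vv · N̂ = 0.
Evaluating at (u, v) = (-pi/3, -4):
  L = -7, M = 0, N = 0.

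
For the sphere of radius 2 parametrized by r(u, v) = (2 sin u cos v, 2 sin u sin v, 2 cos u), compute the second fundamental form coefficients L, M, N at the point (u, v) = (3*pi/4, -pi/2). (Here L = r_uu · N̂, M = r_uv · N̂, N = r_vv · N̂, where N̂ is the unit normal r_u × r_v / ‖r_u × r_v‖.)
L = -2;  M = 0;  N = -1

Compute the unit normal N̂(u, v) = (sin(u)^2*cos(v)/Abs(sin(u)), sin(u)^2*sin(v)/Abs(sin(u)), sin(2*u)/(2*Abs(sin(u)))), and the second partials r_uu, r_uv, r_vv. Take dot products:
  L(u, v) = r_uu · N̂ = -2*sin(u)/Abs(sin(u)),
  M(u, v) = r_uv · N̂ = 0,
  N(u, v) = r_vv · N̂ = -2*sin(u)^3/Abs(sin(u)).
Evaluating at (u, v) = (3*pi/4, -pi/2):
  L = -2, M = 0, N = -1.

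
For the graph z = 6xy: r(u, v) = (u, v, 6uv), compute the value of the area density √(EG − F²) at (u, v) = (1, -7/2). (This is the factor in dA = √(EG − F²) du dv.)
√(EG − F²)|_{(1, -7/2)} = sqrt(478)

E = 36*v^2 + 1, F = 36*u*v, G = 36*u^2 + 1, so EG − F² = 36*u^2 + 36*v^2 + 1. Taking the positive square root: √(EG − F²) = sqrt(36*u^2 + 36*v^2 + 1). At (u, v) = (1, -7/2): sqrt(478).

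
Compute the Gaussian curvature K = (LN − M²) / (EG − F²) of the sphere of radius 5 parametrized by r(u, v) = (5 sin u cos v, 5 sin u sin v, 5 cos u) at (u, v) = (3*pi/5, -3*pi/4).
K = 1/25

Coefficients of the first fundamental form: E = 25, F = 0, G = 25*sin(u)^2.
Coefficients of the second fundamental form: L = -5*sin(u)/Abs(sin(u)), M = 0, N = -5*sin(u)^3/Abs(sin(u)).
Assemble K = (LN − M²)/(EG − F²) = 1/25. At (u, v) = (3*pi/5, -3*pi/4): K = 1/25.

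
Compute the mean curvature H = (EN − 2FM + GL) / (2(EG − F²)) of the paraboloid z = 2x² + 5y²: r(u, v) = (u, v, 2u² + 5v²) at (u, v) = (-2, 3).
H = 2127*sqrt(965)/931225

With E = 16*u^2 + 1, F = 40*u*v, G = 100*v^2 + 1, L = 4/sqrt(16*u^2 + 100*v^2 + 1), M = 0, N = 10/sqrt(16*u^2 + 100*v^2 + 1), assemble
  H = (EN − 2FM + GL) / (2(EG − F²)) = (80*u^2 + 200*v^2 + 7)/(16*u^2 + 100*v^2 + 1)^(3/2).
At (u, v) = (-2, 3): H = 2127*sqrt(965)/931225.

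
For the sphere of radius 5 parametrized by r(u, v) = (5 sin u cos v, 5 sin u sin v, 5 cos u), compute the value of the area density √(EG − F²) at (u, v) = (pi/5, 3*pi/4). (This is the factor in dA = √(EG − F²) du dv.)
√(EG − F²)|_{(pi/5, 3*pi/4)} = 25*sqrt(10 - 2*sqrt(5))/4

E = 25, F = 0, G = 25*sin(u)^2, so EG − F² = 625*sin(u)^2. Taking the positive square root: √(EG − F²) = 25*Abs(sin(u)). At (u, v) = (pi/5, 3*pi/4): 25*sqrt(10 - 2*sqrt(5))/4.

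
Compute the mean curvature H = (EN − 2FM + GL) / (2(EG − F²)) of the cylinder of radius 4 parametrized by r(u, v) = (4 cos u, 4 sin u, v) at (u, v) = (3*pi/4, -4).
H = -1/8

With E = 16, F = 0, G = 1, L = -4, M = 0, N = 0, assemble
  H = (EN − 2FM + GL) / (2(EG − F²)) = -1/8.
At (u, v) = (3*pi/4, -4): H = -1/8.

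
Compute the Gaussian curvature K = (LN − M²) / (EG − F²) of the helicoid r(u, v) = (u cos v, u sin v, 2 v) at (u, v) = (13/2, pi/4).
K = -64/34225

Coefficients of the first fundamental form: E = 1, F = 0, G = u^2 + 4.
Coefficients of the second fundamental form: L = 0, M = -2/sqrt(u^2 + 4), N = 0.
Assemble K = (LN − M²)/(EG − F²) = -4/(u^2 + 4)^2. At (u, v) = (13/2, pi/4): K = -64/34225.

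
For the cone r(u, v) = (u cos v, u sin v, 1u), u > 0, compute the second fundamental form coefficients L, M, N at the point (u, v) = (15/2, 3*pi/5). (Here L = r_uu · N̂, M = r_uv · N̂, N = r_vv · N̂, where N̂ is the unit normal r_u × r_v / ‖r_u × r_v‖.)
L = 0;  M = 0;  N = 15*sqrt(2)/4

Compute the unit normal N̂(u, v) = (-sqrt(2)*u*cos(v)/(2*Abs(u)), -sqrt(2)*u*sin(v)/(2*Abs(u)), sqrt(2)*u/(2*Abs(u))), and the second partials r_uu, r_uv, r_vv. Take dot products:
  L(u, v) = r_uu · N̂ = 0,
  M(u, v) = r_uv · N̂ = 0,
  N(u, v) = r_vv · N̂ = sqrt(2)*u^2/(2*Abs(u)).
Evaluating at (u, v) = (15/2, 3*pi/5):
  L = 0, M = 0, N = 15*sqrt(2)/4.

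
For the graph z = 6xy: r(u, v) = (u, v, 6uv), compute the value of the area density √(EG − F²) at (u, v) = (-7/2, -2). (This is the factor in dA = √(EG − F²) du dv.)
√(EG − F²)|_{(-7/2, -2)} = sqrt(586)

E = 36*v^2 + 1, F = 36*u*v, G = 36*u^2 + 1, so EG − F² = 36*u^2 + 36*v^2 + 1. Taking the positive square root: √(EG − F²) = sqrt(36*u^2 + 36*v^2 + 1). At (u, v) = (-7/2, -2): sqrt(586).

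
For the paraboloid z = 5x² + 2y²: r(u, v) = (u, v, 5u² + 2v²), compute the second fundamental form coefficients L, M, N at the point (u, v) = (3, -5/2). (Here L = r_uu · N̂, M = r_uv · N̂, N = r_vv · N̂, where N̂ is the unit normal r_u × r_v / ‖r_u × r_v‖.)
L = 10*sqrt(1001)/1001;  M = 0;  N = 4*sqrt(1001)/1001

Compute the unit normal N̂(u, v) = (-10*u/sqrt(100*u^2 + 16*v^2 + 1), -4*v/sqrt(100*u^2 + 16*v^2 + 1), 1/sqrt(100*u^2 + 16*v^2 + 1)), and the second partials r_uu, r_uv, r_vv. Take dot products:
  L(u, v) = r_uu · N̂ = 10/sqrt(100*u^2 + 16*v^2 + 1),
  M(u, v) = r_uv · N̂ = 0,
  N(u, v) = r_vv · N̂ = 4/sqrt(100*u^2 + 16*v^2 + 1).
Evaluating at (u, v) = (3, -5/2):
  L = 10*sqrt(1001)/1001, M = 0, N = 4*sqrt(1001)/1001.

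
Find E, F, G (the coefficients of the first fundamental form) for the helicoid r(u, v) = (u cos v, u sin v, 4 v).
E = 1;  F = 0;  G = u^2 + 16

Compute partials: r_u = (cos(v), sin(v), 0), r_v = (-u*sin(v), u*cos(v), 4). Then
  E = r_u · r_u = 1,
  F = r_u · r_v = 0,
  G = r_v · r_v = u^2 + 16.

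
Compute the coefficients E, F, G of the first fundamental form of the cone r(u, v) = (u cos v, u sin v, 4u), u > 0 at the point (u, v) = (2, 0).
E = 17;  F = 0;  G = 4

Partials: r_u = (cos(v), sin(v), 4), r_v = (-u*sin(v), u*cos(v), 0). As functions of (u, v):
  E = r_u · r_u = 17,
  F = r_u · r_v = 0,
  G = r_v · r_v = u^2.
Evaluating at (u, v) = (2, 0): E = 17, F = 0, G = 4.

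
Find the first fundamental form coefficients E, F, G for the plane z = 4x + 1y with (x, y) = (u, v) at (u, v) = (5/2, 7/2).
E = 17;  F = 4;  G = 2

Partials: r_u = (1, 0, 4), r_v = (0, 1, 1). As functions of (u, v):
  E = r_u · r_u = 17,
  F = r_u · r_v = 4,
  G = r_v · r_v = 2.
Evaluating at (u, v) = (5/2, 7/2): E = 17, F = 4, G = 2.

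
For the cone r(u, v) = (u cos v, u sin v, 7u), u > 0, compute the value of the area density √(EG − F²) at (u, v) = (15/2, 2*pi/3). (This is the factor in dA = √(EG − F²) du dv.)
√(EG − F²)|_{(15/2, 2*pi/3)} = 75*sqrt(2)/2

E = 50, F = 0, G = u^2, so EG − F² = 50*u^2. Taking the positive square root: √(EG − F²) = 5*sqrt(2)*Abs(u). At (u, v) = (15/2, 2*pi/3): 75*sqrt(2)/2.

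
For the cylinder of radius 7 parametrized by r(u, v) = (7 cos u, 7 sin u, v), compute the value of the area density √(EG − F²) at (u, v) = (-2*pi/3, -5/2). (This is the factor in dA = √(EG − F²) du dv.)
√(EG − F²)|_{(-2*pi/3, -5/2)} = 7

E = 49, F = 0, G = 1, so EG − F² = 49. Taking the positive square root: √(EG − F²) = 7. At (u, v) = (-2*pi/3, -5/2): 7.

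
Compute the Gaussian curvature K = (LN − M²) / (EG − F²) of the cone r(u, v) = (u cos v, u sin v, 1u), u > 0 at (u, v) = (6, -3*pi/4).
K = 0

Coefficients of the first fundamental form: E = 2, F = 0, G = u^2.
Coefficients of the second fundamental form: L = 0, M = 0, N = sqrt(2)*u^2/(2*Abs(u)).
Assemble K = (LN − M²)/(EG − F²) = 0. At (u, v) = (6, -3*pi/4): K = 0.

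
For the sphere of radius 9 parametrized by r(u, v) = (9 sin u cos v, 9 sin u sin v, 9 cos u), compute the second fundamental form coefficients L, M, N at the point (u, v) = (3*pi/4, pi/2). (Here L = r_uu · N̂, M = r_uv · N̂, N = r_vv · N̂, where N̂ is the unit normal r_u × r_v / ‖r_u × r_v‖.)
L = -9;  M = 0;  N = -9/2

Compute the unit normal N̂(u, v) = (sin(u)^2*cos(v)/Abs(sin(u)), sin(u)^2*sin(v)/Abs(sin(u)), sin(2*u)/(2*Abs(sin(u)))), and the second partials r_uu, r_uv, r_vv. Take dot products:
  L(u, v) = r_uu · N̂ = -9*sin(u)/Abs(sin(u)),
  M(u, v) = r_uv · N̂ = 0,
  N(u, v) = r_vv · N̂ = -9*sin(u)^3/Abs(sin(u)).
Evaluating at (u, v) = (3*pi/4, pi/2):
  L = -9, M = 0, N = -9/2.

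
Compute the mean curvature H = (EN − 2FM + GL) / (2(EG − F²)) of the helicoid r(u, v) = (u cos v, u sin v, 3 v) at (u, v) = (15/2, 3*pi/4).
H = 0

With E = 1, F = 0, G = u^2 + 9, L = 0, M = -3/sqrt(u^2 + 9), N = 0, assemble
  H = (EN − 2FM + GL) / (2(EG − F²)) = 0.
At (u, v) = (15/2, 3*pi/4): H = 0.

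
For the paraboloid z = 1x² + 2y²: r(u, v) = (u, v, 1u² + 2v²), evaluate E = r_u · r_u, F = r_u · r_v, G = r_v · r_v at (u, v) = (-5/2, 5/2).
E = 26;  F = -50;  G = 101

Partials: r_u = (1, 0, 2*u), r_v = (0, 1, 4*v). As functions of (u, v):
  E = r_u · r_u = 4*u^2 + 1,
  F = r_u · r_v = 8*u*v,
  G = r_v · r_v = 16*v^2 + 1.
Evaluating at (u, v) = (-5/2, 5/2): E = 26, F = -50, G = 101.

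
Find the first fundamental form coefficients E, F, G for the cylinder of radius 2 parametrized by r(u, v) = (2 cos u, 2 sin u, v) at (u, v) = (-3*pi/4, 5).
E = 4;  F = 0;  G = 1

Partials: r_u = (-2*sin(u), 2*cos(u), 0), r_v = (0, 0, 1). As functions of (u, v):
  E = r_u · r_u = 4,
  F = r_u · r_v = 0,
  G = r_v · r_v = 1.
Evaluating at (u, v) = (-3*pi/4, 5): E = 4, F = 0, G = 1.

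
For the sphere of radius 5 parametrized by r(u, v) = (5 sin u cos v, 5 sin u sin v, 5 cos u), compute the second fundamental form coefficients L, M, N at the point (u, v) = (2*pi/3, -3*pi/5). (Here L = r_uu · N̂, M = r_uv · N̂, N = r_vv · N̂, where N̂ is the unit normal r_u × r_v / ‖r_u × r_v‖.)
L = -5;  M = 0;  N = -15/4

Compute the unit normal N̂(u, v) = (sin(u)^2*cos(v)/Abs(sin(u)), sin(u)^2*sin(v)/Abs(sin(u)), sin(2*u)/(2*Abs(sin(u)))), and the second partials r_uu, r_uv, r_vv. Take dot products:
  L(u, v) = r_uu · N̂ = -5*sin(u)/Abs(sin(u)),
  M(u, v) = r_uv · N̂ = 0,
  N(u, v) = r_vv · N̂ = -5*sin(u)^3/Abs(sin(u)).
Evaluating at (u, v) = (2*pi/3, -3*pi/5):
  L = -5, M = 0, N = -15/4.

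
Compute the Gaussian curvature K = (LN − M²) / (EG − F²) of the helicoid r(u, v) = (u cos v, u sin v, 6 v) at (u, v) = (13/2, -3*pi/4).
K = -576/97969

Coefficients of the first fundamental form: E = 1, F = 0, G = u^2 + 36.
Coefficients of the second fundamental form: L = 0, M = -6/sqrt(u^2 + 36), N = 0.
Assemble K = (LN − M²)/(EG − F²) = -36/(u^2 + 36)^2. At (u, v) = (13/2, -3*pi/4): K = -576/97969.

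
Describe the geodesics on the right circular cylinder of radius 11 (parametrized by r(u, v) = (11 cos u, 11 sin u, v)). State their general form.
The cylinder is flat (K = 0) and locally isometric to the plane via the development (u, v) ↦ (11 u, v). Geodesics are the pre-images of straight lines: circles (v constant), vertical lines (u constant), and helices (v = c · u + d) for constants c, d.

A right cylinder has E = 11², F = 0, G = 1, so EG − F² = 11², and L = −11, M = N = 0, giving K = (LN − M²)/(EG − F²) = 0 everywhere. A flat surface is locally isometric to the Euclidean plane via the map (u, v) ↦ (11 u, v). Straight lines in the (x̃, ỹ) plane pull back to: (a) horizontal circles (v = const), (b) vertical generators (u = const), and (c) helices (11 u tan θ = v, i.e. v = c · u + d).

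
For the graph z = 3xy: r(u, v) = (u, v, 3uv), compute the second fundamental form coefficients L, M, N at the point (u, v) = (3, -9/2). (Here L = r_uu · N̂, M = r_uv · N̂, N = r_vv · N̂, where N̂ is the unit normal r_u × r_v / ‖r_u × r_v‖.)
L = 0;  M = 6*sqrt(1057)/1057;  N = 0

Compute the unit normal N̂(u, v) = (-3*v/sqrt(9*u^2 + 9*v^2 + 1), -3*u/sqrt(9*u^2 + 9*v^2 + 1), 1/sqrt(9*u^2 + 9*v^2 + 1)), and the second partials r_uu, r_uv, r_vv. Take dot products:
  L(u, v) = r_uu · N̂ = 0,
  M(u, v) = r_uv · N̂ = 3/sqrt(9*u^2 + 9*v^2 + 1),
  N(u, v) = r_vv · N̂ = 0.
Evaluating at (u, v) = (3, -9/2):
  L = 0, M = 6*sqrt(1057)/1057, N = 0.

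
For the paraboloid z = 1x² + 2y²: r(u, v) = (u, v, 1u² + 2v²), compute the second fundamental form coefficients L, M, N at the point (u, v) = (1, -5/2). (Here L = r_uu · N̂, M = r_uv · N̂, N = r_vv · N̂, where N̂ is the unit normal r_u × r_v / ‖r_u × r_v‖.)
L = 2*sqrt(105)/105;  M = 0;  N = 4*sqrt(105)/105

Compute the unit normal N̂(u, v) = (-2*u/sqrt(4*u^2 + 16*v^2 + 1), -4*v/sqrt(4*u^2 + 16*v^2 + 1), 1/sqrt(4*u^2 + 16*v^2 + 1)), and the second partials r_uu, r_uv, r_vv. Take dot products:
  L(u, v) = r_uu · N̂ = 2/sqrt(4*u^2 + 16*v^2 + 1),
  M(u, v) = r_uv · N̂ = 0,
  N(u, v) = r_vv · N̂ = 4/sqrt(4*u^2 + 16*v^2 + 1).
Evaluating at (u, v) = (1, -5/2):
  L = 2*sqrt(105)/105, M = 0, N = 4*sqrt(105)/105.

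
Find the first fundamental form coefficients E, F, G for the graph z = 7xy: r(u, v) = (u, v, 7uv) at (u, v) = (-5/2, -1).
E = 50;  F = 245/2;  G = 1229/4

Partials: r_u = (1, 0, 7*v), r_v = (0, 1, 7*u). As functions of (u, v):
  E = r_u · r_u = 49*v^2 + 1,
  F = r_u · r_v = 49*u*v,
  G = r_v · r_v = 49*u^2 + 1.
Evaluating at (u, v) = (-5/2, -1): E = 50, F = 245/2, G = 1229/4.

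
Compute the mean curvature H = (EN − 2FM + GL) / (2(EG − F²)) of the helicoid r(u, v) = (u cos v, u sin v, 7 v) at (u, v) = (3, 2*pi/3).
H = 0

With E = 1, F = 0, G = u^2 + 49, L = 0, M = -7/sqrt(u^2 + 49), N = 0, assemble
  H = (EN − 2FM + GL) / (2(EG − F²)) = 0.
At (u, v) = (3, 2*pi/3): H = 0.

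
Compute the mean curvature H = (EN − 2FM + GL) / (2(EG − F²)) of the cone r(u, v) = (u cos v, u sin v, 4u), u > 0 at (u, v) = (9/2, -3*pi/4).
H = 4*sqrt(17)/153

With E = 17, F = 0, G = u^2, L = 0, M = 0, N = 4*sqrt(17)*u^2/(17*Abs(u)), assemble
  H = (EN − 2FM + GL) / (2(EG − F²)) = 2*sqrt(17)/(17*Abs(u)).
At (u, v) = (9/2, -3*pi/4): H = 4*sqrt(17)/153.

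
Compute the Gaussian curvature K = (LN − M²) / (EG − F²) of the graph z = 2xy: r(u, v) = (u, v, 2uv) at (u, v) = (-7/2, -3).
K = -1/1849

Coefficients of the first fundamental form: E = 4*v^2 + 1, F = 4*u*v, G = 4*u^2 + 1.
Coefficients of the second fundamental form: L = 0, M = 2/sqrt(4*u^2 + 4*v^2 + 1), N = 0.
Assemble K = (LN − M²)/(EG − F²) = -4/(16*u^4 + 32*u^2*v^2 + 8*u^2 + 16*v^4 + 8*v^2 + 1). At (u, v) = (-7/2, -3): K = -1/1849.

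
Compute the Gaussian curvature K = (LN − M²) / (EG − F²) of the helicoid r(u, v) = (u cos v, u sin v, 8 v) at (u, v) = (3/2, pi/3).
K = -1024/70225

Coefficients of the first fundamental form: E = 1, F = 0, G = u^2 + 64.
Coefficients of the second fundamental form: L = 0, M = -8/sqrt(u^2 + 64), N = 0.
Assemble K = (LN − M²)/(EG − F²) = -64/(u^2 + 64)^2. At (u, v) = (3/2, pi/3): K = -1024/70225.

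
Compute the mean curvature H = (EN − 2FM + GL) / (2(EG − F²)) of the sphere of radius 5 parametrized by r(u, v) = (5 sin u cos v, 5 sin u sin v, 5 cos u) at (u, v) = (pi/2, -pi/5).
H = -1/5

With E = 25, F = 0, G = 25*sin(u)^2, L = -5*sin(u)/Abs(sin(u)), M = 0, N = -5*sin(u)^3/Abs(sin(u)), assemble
  H = (EN − 2FM + GL) / (2(EG − F²)) = -sin(u)/(5*Abs(sin(u))).
At (u, v) = (pi/2, -pi/5): H = -1/5.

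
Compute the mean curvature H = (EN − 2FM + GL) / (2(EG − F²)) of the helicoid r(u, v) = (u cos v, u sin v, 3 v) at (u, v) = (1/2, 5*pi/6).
H = 0

With E = 1, F = 0, G = u^2 + 9, L = 0, M = -3/sqrt(u^2 + 9), N = 0, assemble
  H = (EN − 2FM + GL) / (2(EG − F²)) = 0.
At (u, v) = (1/2, 5*pi/6): H = 0.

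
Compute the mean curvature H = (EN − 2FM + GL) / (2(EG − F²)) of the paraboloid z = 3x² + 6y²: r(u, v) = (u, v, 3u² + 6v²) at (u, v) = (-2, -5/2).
H = 3573*sqrt(1045)/1092025

With E = 36*u^2 + 1, F = 72*u*v, G = 144*v^2 + 1, L = 6/sqrt(36*u^2 + 144*v^2 + 1), M = 0, N = 12/sqrt(36*u^2 + 144*v^2 + 1), assemble
  H = (EN − 2FM + GL) / (2(EG − F²)) = 9*(24*u^2 + 48*v^2 + 1)/(36*u^2 + 144*v^2 + 1)^(3/2).
At (u, v) = (-2, -5/2): H = 3573*sqrt(1045)/1092025.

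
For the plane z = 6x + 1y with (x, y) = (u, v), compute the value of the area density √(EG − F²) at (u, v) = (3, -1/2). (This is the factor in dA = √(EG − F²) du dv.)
√(EG − F²)|_{(3, -1/2)} = sqrt(38)

E = 37, F = 6, G = 2, so EG − F² = 38. Taking the positive square root: √(EG − F²) = sqrt(38). At (u, v) = (3, -1/2): sqrt(38).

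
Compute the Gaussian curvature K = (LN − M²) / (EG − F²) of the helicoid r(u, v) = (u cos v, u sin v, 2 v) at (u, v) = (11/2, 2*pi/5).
K = -64/18769

Coefficients of the first fundamental form: E = 1, F = 0, G = u^2 + 4.
Coefficients of the second fundamental form: L = 0, M = -2/sqrt(u^2 + 4), N = 0.
Assemble K = (LN − M²)/(EG − F²) = -4/(u^2 + 4)^2. At (u, v) = (11/2, 2*pi/5): K = -64/18769.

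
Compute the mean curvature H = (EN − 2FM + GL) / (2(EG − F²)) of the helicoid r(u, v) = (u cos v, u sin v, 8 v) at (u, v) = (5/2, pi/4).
H = 0

With E = 1, F = 0, G = u^2 + 64, L = 0, M = -8/sqrt(u^2 + 64), N = 0, assemble
  H = (EN − 2FM + GL) / (2(EG − F²)) = 0.
At (u, v) = (5/2, pi/4): H = 0.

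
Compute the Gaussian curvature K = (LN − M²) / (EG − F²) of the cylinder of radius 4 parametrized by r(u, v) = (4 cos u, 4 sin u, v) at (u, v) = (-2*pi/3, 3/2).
K = 0

Coefficients of the first fundamental form: E = 16, F = 0, G = 1.
Coefficients of the second fundamental form: L = -4, M = 0, N = 0.
Assemble K = (LN − M²)/(EG − F²) = 0. At (u, v) = (-2*pi/3, 3/2): K = 0.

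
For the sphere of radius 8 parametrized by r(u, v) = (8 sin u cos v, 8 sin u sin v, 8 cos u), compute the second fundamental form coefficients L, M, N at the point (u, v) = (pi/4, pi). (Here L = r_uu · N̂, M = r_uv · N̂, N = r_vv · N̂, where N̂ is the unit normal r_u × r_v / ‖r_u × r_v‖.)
L = -8;  M = 0;  N = -4

Compute the unit normal N̂(u, v) = (sin(u)^2*cos(v)/Abs(sin(u)), sin(u)^2*sin(v)/Abs(sin(u)), sin(2*u)/(2*Abs(sin(u)))), and the second partials r_uu, r_uv, r_vv. Take dot products:
  L(u, v) = r_uu · N̂ = -8*sin(u)/Abs(sin(u)),
  M(u, v) = r_uv · N̂ = 0,
  N(u, v) = r_vv · N̂ = -8*sin(u)^3/Abs(sin(u)).
Evaluating at (u, v) = (pi/4, pi):
  L = -8, M = 0, N = -4.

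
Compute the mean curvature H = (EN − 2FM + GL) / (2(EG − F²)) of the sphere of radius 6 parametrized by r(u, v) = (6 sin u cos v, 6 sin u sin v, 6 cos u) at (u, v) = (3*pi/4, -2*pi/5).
H = -1/6

With E = 36, F = 0, G = 36*sin(u)^2, L = -6*sin(u)/Abs(sin(u)), M = 0, N = -6*sin(u)^3/Abs(sin(u)), assemble
  H = (EN − 2FM + GL) / (2(EG − F²)) = -sin(u)/(6*Abs(sin(u))).
At (u, v) = (3*pi/4, -2*pi/5): H = -1/6.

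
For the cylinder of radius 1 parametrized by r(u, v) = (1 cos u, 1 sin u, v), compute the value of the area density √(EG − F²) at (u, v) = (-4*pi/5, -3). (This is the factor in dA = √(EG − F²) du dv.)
√(EG − F²)|_{(-4*pi/5, -3)} = 1

E = 1, F = 0, G = 1, so EG − F² = 1. Taking the positive square root: √(EG − F²) = 1. At (u, v) = (-4*pi/5, -3): 1.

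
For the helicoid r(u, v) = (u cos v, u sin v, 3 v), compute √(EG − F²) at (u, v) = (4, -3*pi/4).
√(EG − F²)|_{(4, -3*pi/4)} = 5

E = 1, F = 0, G = u^2 + 9; EG − F² = u^2 + 9; √(EG − F²) = sqrt(u^2 + 9). At the given point: 5.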